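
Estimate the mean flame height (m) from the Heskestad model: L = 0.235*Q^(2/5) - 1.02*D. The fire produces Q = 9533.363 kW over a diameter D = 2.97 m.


Q^(2/5) = 39.057
0.235 * Q^(2/5) = 9.1784
1.02 * D = 3.0294
L = 6.1490 m

6.1490 m


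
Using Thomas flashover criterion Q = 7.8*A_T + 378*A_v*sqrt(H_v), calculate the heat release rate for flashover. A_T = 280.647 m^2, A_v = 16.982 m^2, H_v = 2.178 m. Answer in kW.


7.8*A_T = 2189.0
sqrt(H_v) = 1.4758
378*A_v*sqrt(H_v) = 9473.5
Q = 2189.0 + 9473.5 = 11663 kW

11663 kW


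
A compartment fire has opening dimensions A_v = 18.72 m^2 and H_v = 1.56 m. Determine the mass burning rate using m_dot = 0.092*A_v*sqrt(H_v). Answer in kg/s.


sqrt(H_v) = 1.2490
m_dot = 0.092 * 18.72 * 1.2490 = 2.1511 kg/s

2.1511 kg/s


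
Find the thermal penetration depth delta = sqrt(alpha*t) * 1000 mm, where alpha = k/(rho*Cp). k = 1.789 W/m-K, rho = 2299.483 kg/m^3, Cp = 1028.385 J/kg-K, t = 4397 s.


alpha = 1.789 / (2299.483 * 1028.385) = 7.5653e-07 m^2/s
alpha * t = 0.0033264
delta = sqrt(0.0033264) * 1000 = 57.675 mm

57.675 mm


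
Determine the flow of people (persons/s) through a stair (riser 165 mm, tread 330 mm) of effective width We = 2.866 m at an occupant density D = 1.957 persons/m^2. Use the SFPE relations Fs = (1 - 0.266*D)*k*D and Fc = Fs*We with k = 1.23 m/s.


1 - 0.266*D = 1 - 0.266*1.957 = 0.47944
Fs = 0.47944 * 1.23 * 1.957 = 1.1541 persons/(s*m)
Fc = 1.1541 * 2.866 = 3.3075 persons/s

3.3075 persons/s


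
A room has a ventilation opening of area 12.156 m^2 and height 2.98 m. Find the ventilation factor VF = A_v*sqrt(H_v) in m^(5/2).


sqrt(H_v) = 1.7263
VF = 12.156 * 1.7263 = 20.985 m^(5/2)

20.985 m^(5/2)


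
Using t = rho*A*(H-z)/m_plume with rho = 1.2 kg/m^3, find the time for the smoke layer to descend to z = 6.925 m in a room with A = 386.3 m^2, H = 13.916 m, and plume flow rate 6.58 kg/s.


H - z = 6.991 m
t = 1.2 * 386.3 * 6.991 / 6.58 = 492.51 s

492.51 s


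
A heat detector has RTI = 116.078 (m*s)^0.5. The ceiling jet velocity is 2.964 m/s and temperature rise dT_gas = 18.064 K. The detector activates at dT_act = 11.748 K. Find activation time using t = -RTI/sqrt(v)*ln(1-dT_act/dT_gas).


dT_act/dT_gas = 0.65035
ln(1 - 0.65035) = -1.0508
t = -116.078 / sqrt(2.964) * -1.0508 = 70.851 s

70.851 s


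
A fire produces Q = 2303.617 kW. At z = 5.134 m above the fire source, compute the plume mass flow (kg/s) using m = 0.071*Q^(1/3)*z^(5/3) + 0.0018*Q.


Q^(1/3) = 13.207
z^(5/3) = 15.279
First term = 0.071 * 13.207 * 15.279 = 14.327
Second term = 0.0018 * 2303.617 = 4.1465
m = 18.473 kg/s

18.473 kg/s


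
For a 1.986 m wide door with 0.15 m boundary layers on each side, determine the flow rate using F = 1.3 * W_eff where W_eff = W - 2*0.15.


W_eff = 1.986 - 0.30 = 1.686 m
F = 1.3 * 1.686 = 2.1918 persons/s

2.1918 persons/s


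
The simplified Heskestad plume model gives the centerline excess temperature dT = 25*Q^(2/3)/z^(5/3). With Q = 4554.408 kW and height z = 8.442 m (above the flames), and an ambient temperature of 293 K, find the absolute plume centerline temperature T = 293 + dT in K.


Q^(2/3) = 274.76
z^(5/3) = 35.001
dT = 25 * 274.76 / 35.001 = 196.25 K
T = 293 + 196.25 = 489.25 K

489.25 K


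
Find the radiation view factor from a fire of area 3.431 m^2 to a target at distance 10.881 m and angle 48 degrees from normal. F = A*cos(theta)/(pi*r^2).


cos(48 deg) = 0.66913
pi*r^2 = 371.95
F = 3.431 * 0.66913 / 371.95 = 0.0061723

0.0061723


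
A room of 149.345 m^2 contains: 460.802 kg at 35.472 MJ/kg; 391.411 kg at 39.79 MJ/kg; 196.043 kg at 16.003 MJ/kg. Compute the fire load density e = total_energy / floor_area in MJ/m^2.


Total energy = 460.802*35.472 + 391.411*39.79 + 196.043*16.003
= 16345.57 + 15574.24 + 3137.276
= 35057.09 MJ
e = 35057.09 / 149.345 = 234.74 MJ/m^2

234.74 MJ/m^2


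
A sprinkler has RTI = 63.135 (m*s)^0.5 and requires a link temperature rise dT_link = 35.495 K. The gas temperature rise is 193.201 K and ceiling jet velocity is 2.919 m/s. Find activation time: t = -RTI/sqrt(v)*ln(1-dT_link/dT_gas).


dT_link/dT_gas = 0.18372
ln(1 - 0.18372) = -0.20300
t = -63.135 / sqrt(2.919) * -0.20300 = 7.5015 s

7.5015 s


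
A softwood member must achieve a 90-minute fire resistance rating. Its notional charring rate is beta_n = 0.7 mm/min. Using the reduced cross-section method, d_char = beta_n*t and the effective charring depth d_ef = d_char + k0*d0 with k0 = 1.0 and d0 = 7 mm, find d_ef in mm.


d_char = 0.7 * 90 = 63 mm
d_ef = 63 + 1.0*7 = 70 mm

70 mm


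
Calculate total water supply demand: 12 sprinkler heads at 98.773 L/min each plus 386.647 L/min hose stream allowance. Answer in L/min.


Sprinkler demand = 12 * 98.773 = 1185.276 L/min
Total = 1185.276 + 386.647 = 1571.923 L/min

1571.923 L/min


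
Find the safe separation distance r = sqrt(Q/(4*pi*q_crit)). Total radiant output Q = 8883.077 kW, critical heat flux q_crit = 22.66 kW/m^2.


4*pi*q_crit = 284.75
Q/(4*pi*q_crit) = 31.196
r = sqrt(31.196) = 5.5853 m

5.5853 m


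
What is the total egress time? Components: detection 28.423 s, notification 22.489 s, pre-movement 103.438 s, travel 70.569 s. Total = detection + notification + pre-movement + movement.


Total = 28.423 + 22.489 + 103.438 + 70.569 = 224.919 s

224.919 s


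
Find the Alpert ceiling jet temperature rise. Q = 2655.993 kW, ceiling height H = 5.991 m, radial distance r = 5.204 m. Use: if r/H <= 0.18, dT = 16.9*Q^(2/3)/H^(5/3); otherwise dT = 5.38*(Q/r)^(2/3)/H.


r/H = 5.204 / 5.991 = 0.86864
r/H > 0.18, so dT = 5.38*(Q/r)^(2/3)/H
Q/r = 510.38
(Q/r)^(2/3) = 63.865
dT = 5.38 * 63.865 / 5.991 = 57.351 K

57.351 K


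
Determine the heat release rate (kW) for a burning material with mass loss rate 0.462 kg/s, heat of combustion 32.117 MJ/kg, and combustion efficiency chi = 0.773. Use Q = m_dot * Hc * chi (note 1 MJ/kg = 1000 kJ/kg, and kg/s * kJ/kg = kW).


Hc = 32.117 MJ/kg = 32.117 * 1000 kJ/kg = 32117 kJ/kg
Q = 0.462 kg/s * 32117 kJ/kg * 0.773 = 11470 kW

11470 kW


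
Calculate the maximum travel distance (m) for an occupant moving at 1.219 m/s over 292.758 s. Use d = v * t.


d = 1.219 * 292.758 = 356.87 m

356.87 m


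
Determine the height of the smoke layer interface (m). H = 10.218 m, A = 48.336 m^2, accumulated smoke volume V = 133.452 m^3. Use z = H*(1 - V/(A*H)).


V/(A*H) = 0.27020
1 - 0.27020 = 0.72980
z = 10.218 * 0.72980 = 7.4571 m

7.4571 m


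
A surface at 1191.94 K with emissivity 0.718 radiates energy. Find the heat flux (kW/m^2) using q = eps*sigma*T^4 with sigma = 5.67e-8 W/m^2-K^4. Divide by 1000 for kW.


T^4 = 2.0184e+12
q = 0.718 * 5.67e-8 * 2.0184e+12 / 1000 = 82.172 kW/m^2

82.172 kW/m^2


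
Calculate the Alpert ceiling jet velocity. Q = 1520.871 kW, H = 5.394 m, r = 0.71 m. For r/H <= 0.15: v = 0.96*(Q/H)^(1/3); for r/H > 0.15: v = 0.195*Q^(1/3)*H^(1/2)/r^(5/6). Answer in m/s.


r/H = 0.71 / 5.394 = 0.13163
r/H <= 0.15, so v = 0.96*(Q/H)^(1/3)
Q/H = 281.96
(Q/H)^(1/3) = 6.5573
v = 0.96 * 6.5573 = 6.2950 m/s

6.2950 m/s


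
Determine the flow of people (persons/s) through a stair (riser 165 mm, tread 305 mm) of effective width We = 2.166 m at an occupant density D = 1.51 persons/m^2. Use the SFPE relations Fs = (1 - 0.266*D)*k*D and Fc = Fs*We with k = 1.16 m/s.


1 - 0.266*D = 1 - 0.266*1.51 = 0.59834
Fs = 0.59834 * 1.16 * 1.51 = 1.0481 persons/(s*m)
Fc = 1.0481 * 2.166 = 2.2701 persons/s

2.2701 persons/s


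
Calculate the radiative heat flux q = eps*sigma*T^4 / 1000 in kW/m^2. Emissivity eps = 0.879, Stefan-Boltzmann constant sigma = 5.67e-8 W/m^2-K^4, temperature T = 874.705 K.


T^4 = 5.8539e+11
q = 0.879 * 5.67e-8 * 5.8539e+11 / 1000 = 29.176 kW/m^2

29.176 kW/m^2


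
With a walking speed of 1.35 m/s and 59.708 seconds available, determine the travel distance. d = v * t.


d = 1.35 * 59.708 = 80.606 m

80.606 m


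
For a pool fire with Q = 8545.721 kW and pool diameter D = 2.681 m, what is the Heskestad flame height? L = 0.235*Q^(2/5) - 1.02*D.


Q^(2/5) = 37.385
0.235 * Q^(2/5) = 8.7855
1.02 * D = 2.7346
L = 6.0509 m

6.0509 m


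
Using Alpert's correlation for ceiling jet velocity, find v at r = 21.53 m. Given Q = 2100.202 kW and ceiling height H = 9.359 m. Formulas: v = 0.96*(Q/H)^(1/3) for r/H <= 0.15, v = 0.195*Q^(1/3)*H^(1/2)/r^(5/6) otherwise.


r/H = 21.53 / 9.359 = 2.3005
r/H > 0.15, so v = 0.195*Q^(1/3)*H^(1/2)/r^(5/6)
Q^(1/3) = 12.806
H^(1/2) = 3.0592
r^(5/6) = 12.908
v = 0.195 * 12.806 * 3.0592 / 12.908 = 0.59183 m/s

0.59183 m/s


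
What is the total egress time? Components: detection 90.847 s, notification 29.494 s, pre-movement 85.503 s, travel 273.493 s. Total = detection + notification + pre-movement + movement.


Total = 90.847 + 29.494 + 85.503 + 273.493 = 479.337 s

479.337 s


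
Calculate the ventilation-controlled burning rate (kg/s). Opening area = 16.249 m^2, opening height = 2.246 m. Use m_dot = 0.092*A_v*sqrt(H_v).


sqrt(H_v) = 1.4987
m_dot = 0.092 * 16.249 * 1.4987 = 2.2404 kg/s

2.2404 kg/s


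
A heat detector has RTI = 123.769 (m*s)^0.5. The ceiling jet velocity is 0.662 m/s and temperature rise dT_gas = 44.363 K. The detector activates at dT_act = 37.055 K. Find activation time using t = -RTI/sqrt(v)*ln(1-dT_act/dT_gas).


dT_act/dT_gas = 0.83527
ln(1 - 0.83527) = -1.8034
t = -123.769 / sqrt(0.662) * -1.8034 = 274.34 s

274.34 s


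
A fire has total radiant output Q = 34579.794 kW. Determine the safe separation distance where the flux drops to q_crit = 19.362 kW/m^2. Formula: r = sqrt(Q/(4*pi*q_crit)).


4*pi*q_crit = 243.31
Q/(4*pi*q_crit) = 142.12
r = sqrt(142.12) = 11.922 m

11.922 m


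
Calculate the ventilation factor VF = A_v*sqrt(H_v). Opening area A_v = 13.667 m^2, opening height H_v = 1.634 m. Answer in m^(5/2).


sqrt(H_v) = 1.2783
VF = 13.667 * 1.2783 = 17.470 m^(5/2)

17.470 m^(5/2)


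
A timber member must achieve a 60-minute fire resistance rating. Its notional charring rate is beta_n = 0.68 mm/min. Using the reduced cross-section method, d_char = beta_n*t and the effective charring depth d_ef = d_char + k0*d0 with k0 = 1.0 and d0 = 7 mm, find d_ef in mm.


d_char = 0.68 * 60 = 40.8 mm
d_ef = 40.8 + 1.0*7 = 47.8 mm

47.8 mm


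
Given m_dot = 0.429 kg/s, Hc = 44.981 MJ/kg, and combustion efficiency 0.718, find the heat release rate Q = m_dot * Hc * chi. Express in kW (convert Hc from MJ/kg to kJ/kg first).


Hc = 44.981 MJ/kg = 44.981 * 1000 kJ/kg = 44981 kJ/kg
Q = 0.429 kg/s * 44981 kJ/kg * 0.718 = 13855 kW

13855 kW


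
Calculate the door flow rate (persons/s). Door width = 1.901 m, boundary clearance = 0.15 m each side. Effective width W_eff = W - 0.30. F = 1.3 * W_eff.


W_eff = 1.901 - 0.30 = 1.601 m
F = 1.3 * 1.601 = 2.0813 persons/s

2.0813 persons/s


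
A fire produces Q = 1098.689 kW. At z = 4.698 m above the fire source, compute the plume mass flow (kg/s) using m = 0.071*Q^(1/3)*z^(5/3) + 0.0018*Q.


Q^(1/3) = 10.319
z^(5/3) = 13.178
First term = 0.071 * 10.319 * 13.178 = 9.6547
Second term = 0.0018 * 1098.689 = 1.9776
m = 11.632 kg/s

11.632 kg/s


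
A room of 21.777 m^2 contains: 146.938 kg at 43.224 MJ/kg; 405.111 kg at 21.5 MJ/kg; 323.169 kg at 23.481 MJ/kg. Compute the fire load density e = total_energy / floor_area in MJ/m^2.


Total energy = 146.938*43.224 + 405.111*21.5 + 323.169*23.481
= 6351.248 + 8709.887 + 7588.331
= 22649.47 MJ
e = 22649.47 / 21.777 = 1040.1 MJ/m^2

1040.1 MJ/m^2


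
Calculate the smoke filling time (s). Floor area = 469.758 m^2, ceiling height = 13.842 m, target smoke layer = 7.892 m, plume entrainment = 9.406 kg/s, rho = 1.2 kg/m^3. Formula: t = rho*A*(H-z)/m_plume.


H - z = 5.95 m
t = 1.2 * 469.758 * 5.95 / 9.406 = 356.59 s

356.59 s


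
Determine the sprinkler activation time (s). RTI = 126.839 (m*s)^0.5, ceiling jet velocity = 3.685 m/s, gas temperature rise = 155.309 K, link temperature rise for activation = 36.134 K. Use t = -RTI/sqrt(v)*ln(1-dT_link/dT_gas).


dT_link/dT_gas = 0.23266
ln(1 - 0.23266) = -0.26482
t = -126.839 / sqrt(3.685) * -0.26482 = 17.498 s

17.498 s


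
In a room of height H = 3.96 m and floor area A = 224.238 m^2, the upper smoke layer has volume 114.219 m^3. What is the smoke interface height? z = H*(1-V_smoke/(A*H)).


V/(A*H) = 0.12863
1 - 0.12863 = 0.87137
z = 3.96 * 0.87137 = 3.4506 m

3.4506 m


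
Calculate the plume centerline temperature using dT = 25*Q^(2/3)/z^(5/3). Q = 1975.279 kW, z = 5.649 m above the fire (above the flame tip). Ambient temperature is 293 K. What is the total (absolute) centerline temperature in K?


Q^(2/3) = 157.43
z^(5/3) = 17.918
dT = 25 * 157.43 / 17.918 = 219.65 K
T = 293 + 219.65 = 512.65 K

512.65 K


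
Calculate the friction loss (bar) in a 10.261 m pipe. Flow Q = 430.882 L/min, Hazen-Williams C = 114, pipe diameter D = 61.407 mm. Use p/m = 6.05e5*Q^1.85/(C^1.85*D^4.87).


Q^1.85 = 74742
C^1.85 = 6386.7
D^4.87 = 5.1124e+08
p/m = 0.013849 bar/m
p_total = 0.013849 * 10.261 = 0.14211 bar

0.14211 bar


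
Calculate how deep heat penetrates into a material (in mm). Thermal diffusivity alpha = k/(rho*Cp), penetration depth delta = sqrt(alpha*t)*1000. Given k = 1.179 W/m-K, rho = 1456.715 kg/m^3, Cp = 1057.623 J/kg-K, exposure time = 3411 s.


alpha = 1.179 / (1456.715 * 1057.623) = 7.6526e-07 m^2/s
alpha * t = 0.0026103
delta = sqrt(0.0026103) * 1000 = 51.091 mm

51.091 mm


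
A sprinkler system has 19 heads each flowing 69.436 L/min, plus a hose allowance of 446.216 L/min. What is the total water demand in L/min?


Sprinkler demand = 19 * 69.436 = 1319.284 L/min
Total = 1319.284 + 446.216 = 1765.5 L/min

1765.5 L/min


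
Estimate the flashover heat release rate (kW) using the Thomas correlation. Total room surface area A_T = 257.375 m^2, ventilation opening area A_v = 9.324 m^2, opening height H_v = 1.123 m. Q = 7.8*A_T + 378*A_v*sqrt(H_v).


7.8*A_T = 2007.525
sqrt(H_v) = 1.0597
378*A_v*sqrt(H_v) = 3734.9
Q = 2007.525 + 3734.9 = 5742.5 kW

5742.5 kW


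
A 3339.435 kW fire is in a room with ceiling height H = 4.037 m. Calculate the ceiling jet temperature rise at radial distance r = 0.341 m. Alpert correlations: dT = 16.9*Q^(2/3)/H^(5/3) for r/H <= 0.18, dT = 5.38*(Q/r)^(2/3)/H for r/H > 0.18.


r/H = 0.341 / 4.037 = 0.084469
r/H <= 0.18, so dT = 16.9*Q^(2/3)/H^(5/3)
Q^(2/3) = 223.42
H^(5/3) = 10.235
dT = 16.9 * 223.42 / 10.235 = 368.90 K

368.90 K


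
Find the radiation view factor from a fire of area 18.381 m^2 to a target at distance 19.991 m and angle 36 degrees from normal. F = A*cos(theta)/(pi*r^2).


cos(36 deg) = 0.80902
pi*r^2 = 1255.5
F = 18.381 * 0.80902 / 1255.5 = 0.011844

0.011844


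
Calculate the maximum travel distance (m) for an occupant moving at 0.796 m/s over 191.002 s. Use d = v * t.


d = 0.796 * 191.002 = 152.04 m

152.04 m


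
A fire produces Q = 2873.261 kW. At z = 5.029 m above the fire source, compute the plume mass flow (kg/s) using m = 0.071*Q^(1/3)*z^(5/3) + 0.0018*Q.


Q^(1/3) = 14.216
z^(5/3) = 14.762
First term = 0.071 * 14.216 * 14.762 = 14.900
Second term = 0.0018 * 2873.261 = 5.1719
m = 20.072 kg/s

20.072 kg/s


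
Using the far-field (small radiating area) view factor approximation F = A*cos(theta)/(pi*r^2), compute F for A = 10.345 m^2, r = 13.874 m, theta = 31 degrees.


cos(31 deg) = 0.85717
pi*r^2 = 604.72
F = 10.345 * 0.85717 / 604.72 = 0.014664

0.014664


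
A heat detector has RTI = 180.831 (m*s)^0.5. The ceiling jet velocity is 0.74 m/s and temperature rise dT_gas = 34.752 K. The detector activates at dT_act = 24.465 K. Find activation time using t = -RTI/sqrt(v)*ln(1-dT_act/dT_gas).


dT_act/dT_gas = 0.70399
ln(1 - 0.70399) = -1.2174
t = -180.831 / sqrt(0.74) * -1.2174 = 255.90 s

255.90 s


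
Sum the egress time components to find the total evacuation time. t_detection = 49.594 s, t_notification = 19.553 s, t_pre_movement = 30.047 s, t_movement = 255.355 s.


Total = 49.594 + 19.553 + 30.047 + 255.355 = 354.549 s

354.549 s


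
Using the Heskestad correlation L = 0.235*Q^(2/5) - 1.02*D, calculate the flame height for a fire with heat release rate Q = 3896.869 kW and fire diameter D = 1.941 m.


Q^(2/5) = 27.308
0.235 * Q^(2/5) = 6.4173
1.02 * D = 1.9798
L = 4.4375 m

4.4375 m


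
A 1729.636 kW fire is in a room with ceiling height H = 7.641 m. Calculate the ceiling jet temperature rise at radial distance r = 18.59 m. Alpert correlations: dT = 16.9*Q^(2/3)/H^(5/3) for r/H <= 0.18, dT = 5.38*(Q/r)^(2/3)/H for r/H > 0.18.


r/H = 18.59 / 7.641 = 2.4329
r/H > 0.18, so dT = 5.38*(Q/r)^(2/3)/H
Q/r = 93.041
(Q/r)^(2/3) = 20.533
dT = 5.38 * 20.533 / 7.641 = 14.457 K

14.457 K


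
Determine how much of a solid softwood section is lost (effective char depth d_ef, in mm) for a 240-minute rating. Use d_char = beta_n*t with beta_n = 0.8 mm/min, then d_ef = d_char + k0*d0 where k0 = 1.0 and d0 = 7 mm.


d_char = 0.8 * 240 = 192 mm
d_ef = 192 + 1.0*7 = 199 mm

199 mm


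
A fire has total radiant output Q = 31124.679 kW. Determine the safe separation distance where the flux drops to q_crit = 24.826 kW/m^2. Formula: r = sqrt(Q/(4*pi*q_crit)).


4*pi*q_crit = 311.97
Q/(4*pi*q_crit) = 99.767
r = sqrt(99.767) = 9.9884 m

9.9884 m


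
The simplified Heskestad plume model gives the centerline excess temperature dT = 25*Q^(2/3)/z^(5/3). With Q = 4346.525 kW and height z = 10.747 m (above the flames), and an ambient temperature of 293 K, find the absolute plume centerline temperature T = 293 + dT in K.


Q^(2/3) = 266.33
z^(5/3) = 52.337
dT = 25 * 266.33 / 52.337 = 127.22 K
T = 293 + 127.22 = 420.22 K

420.22 K


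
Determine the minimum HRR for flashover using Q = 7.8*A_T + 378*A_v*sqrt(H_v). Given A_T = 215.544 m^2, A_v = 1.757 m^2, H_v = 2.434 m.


7.8*A_T = 1681.2
sqrt(H_v) = 1.5601
378*A_v*sqrt(H_v) = 1036.2
Q = 1681.2 + 1036.2 = 2717.4 kW

2717.4 kW


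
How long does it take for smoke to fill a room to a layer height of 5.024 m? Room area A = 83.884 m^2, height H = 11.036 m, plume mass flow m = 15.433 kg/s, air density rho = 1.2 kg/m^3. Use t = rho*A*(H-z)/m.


H - z = 6.012 m
t = 1.2 * 83.884 * 6.012 / 15.433 = 39.213 s

39.213 s


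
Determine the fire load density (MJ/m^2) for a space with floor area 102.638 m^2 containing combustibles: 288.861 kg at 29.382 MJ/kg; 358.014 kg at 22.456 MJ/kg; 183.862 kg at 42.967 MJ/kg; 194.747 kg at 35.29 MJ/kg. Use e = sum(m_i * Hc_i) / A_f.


Total energy = 288.861*29.382 + 358.014*22.456 + 183.862*42.967 + 194.747*35.29
= 8487.314 + 8039.562 + 7899.999 + 6872.622
= 31299.50 MJ
e = 31299.50 / 102.638 = 304.95 MJ/m^2

304.95 MJ/m^2


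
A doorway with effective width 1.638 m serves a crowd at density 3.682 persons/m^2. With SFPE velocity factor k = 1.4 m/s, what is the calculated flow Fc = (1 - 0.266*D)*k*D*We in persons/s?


1 - 0.266*D = 1 - 0.266*3.682 = 0.020588
Fs = 0.020588 * 1.4 * 3.682 = 0.10613 persons/(s*m)
Fc = 0.10613 * 1.638 = 0.17384 persons/s

0.17384 persons/s


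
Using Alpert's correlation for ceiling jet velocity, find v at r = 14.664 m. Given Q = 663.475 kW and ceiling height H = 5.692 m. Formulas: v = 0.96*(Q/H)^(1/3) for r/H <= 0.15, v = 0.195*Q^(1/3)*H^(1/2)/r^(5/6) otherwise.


r/H = 14.664 / 5.692 = 2.5762
r/H > 0.15, so v = 0.195*Q^(1/3)*H^(1/2)/r^(5/6)
Q^(1/3) = 8.7218
H^(1/2) = 2.3858
r^(5/6) = 9.3730
v = 0.195 * 8.7218 * 2.3858 / 9.3730 = 0.43291 m/s

0.43291 m/s


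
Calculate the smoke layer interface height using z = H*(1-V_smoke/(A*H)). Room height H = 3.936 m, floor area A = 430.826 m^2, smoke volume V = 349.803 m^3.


V/(A*H) = 0.20628
1 - 0.20628 = 0.79372
z = 3.936 * 0.79372 = 3.1241 m

3.1241 m


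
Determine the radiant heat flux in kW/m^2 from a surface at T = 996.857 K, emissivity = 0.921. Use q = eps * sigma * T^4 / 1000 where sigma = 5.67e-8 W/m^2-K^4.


T^4 = 9.8749e+11
q = 0.921 * 5.67e-8 * 9.8749e+11 / 1000 = 51.567 kW/m^2

51.567 kW/m^2


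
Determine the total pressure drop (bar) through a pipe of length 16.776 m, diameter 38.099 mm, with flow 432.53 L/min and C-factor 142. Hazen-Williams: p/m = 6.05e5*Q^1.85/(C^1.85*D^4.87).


Q^1.85 = 75271
C^1.85 = 9588.1
D^4.87 = 5.0009e+07
p/m = 0.094974 bar/m
p_total = 0.094974 * 16.776 = 1.5933 bar

1.5933 bar


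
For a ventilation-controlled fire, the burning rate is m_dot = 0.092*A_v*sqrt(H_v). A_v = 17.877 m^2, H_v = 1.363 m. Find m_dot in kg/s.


sqrt(H_v) = 1.1675
m_dot = 0.092 * 17.877 * 1.1675 = 1.9201 kg/s

1.9201 kg/s


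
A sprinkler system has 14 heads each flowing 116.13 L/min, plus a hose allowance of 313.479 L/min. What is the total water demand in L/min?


Sprinkler demand = 14 * 116.13 = 1625.82 L/min
Total = 1625.82 + 313.479 = 1939.299 L/min

1939.299 L/min


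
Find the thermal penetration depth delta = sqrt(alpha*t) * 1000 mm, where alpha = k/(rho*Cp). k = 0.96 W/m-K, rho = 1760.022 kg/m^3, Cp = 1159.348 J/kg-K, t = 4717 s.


alpha = 0.96 / (1760.022 * 1159.348) = 4.7048e-07 m^2/s
alpha * t = 0.0022192
delta = sqrt(0.0022192) * 1000 = 47.109 mm

47.109 mm


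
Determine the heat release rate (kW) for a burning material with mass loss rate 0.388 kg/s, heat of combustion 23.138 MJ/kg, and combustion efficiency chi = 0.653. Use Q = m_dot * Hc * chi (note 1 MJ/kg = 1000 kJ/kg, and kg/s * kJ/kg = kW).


Hc = 23.138 MJ/kg = 23.138 * 1000 kJ/kg = 23138 kJ/kg
Q = 0.388 kg/s * 23138 kJ/kg * 0.653 = 5862.3 kW

5862.3 kW


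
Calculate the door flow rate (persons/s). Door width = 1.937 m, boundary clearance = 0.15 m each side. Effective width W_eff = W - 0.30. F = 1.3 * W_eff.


W_eff = 1.937 - 0.30 = 1.637 m
F = 1.3 * 1.637 = 2.1281 persons/s

2.1281 persons/s


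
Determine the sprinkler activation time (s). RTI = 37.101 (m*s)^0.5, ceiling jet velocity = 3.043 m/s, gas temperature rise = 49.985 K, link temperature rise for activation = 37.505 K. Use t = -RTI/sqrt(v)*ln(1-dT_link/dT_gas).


dT_link/dT_gas = 0.75033
ln(1 - 0.75033) = -1.3876
t = -37.101 / sqrt(3.043) * -1.3876 = 29.512 s

29.512 s


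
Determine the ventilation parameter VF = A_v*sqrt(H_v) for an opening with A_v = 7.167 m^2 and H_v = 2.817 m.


sqrt(H_v) = 1.6784
VF = 7.167 * 1.6784 = 12.029 m^(5/2)

12.029 m^(5/2)


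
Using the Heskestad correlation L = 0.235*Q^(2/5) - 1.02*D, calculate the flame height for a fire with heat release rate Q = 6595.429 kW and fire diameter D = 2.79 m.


Q^(2/5) = 33.705
0.235 * Q^(2/5) = 7.9207
1.02 * D = 2.8458
L = 5.0749 m

5.0749 m


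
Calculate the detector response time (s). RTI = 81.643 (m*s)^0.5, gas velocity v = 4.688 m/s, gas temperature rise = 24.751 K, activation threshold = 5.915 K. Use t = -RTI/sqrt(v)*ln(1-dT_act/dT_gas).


dT_act/dT_gas = 0.23898
ln(1 - 0.23898) = -0.27310
t = -81.643 / sqrt(4.688) * -0.27310 = 10.298 s

10.298 s


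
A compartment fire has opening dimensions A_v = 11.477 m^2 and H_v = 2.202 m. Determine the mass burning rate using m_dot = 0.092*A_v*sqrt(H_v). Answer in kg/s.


sqrt(H_v) = 1.4839
m_dot = 0.092 * 11.477 * 1.4839 = 1.5668 kg/s

1.5668 kg/s


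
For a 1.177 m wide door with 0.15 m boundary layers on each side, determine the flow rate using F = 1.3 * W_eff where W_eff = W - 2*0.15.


W_eff = 1.177 - 0.30 = 0.877 m
F = 1.3 * 0.877 = 1.1401 persons/s

1.1401 persons/s


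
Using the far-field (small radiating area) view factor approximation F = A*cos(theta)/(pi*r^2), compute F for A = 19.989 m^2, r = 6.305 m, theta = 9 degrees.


cos(9 deg) = 0.98769
pi*r^2 = 124.89
F = 19.989 * 0.98769 / 124.89 = 0.15809

0.15809


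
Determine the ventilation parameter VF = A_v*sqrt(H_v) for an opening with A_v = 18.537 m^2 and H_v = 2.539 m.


sqrt(H_v) = 1.5934
VF = 18.537 * 1.5934 = 29.537 m^(5/2)

29.537 m^(5/2)


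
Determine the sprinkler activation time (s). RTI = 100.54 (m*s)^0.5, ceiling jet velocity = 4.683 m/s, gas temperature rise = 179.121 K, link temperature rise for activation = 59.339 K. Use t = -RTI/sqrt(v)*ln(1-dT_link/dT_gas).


dT_link/dT_gas = 0.33128
ln(1 - 0.33128) = -0.40239
t = -100.54 / sqrt(4.683) * -0.40239 = 18.695 s

18.695 s


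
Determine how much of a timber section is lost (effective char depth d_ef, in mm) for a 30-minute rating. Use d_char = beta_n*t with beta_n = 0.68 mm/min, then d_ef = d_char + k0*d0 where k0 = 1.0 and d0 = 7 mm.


d_char = 0.68 * 30 = 20.4 mm
d_ef = 20.4 + 1.0*7 = 27.4 mm

27.4 mm


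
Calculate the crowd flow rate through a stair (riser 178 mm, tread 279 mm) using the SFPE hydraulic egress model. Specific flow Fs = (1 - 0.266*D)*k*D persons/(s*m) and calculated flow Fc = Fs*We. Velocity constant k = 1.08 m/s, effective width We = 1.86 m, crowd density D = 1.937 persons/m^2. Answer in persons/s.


1 - 0.266*D = 1 - 0.266*1.937 = 0.48476
Fs = 0.48476 * 1.08 * 1.937 = 1.0141 persons/(s*m)
Fc = 1.0141 * 1.86 = 1.8862 persons/s

1.8862 persons/s


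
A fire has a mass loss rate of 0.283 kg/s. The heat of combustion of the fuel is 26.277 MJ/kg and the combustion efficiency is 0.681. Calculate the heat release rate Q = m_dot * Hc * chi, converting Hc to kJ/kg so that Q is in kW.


Hc = 26.277 MJ/kg = 26.277 * 1000 kJ/kg = 26277 kJ/kg
Q = 0.283 kg/s * 26277 kJ/kg * 0.681 = 5064.2 kW

5064.2 kW


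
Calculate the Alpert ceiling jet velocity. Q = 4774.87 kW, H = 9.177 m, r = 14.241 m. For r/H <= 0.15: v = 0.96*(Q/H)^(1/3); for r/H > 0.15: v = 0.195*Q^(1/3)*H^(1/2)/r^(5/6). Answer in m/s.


r/H = 14.241 / 9.177 = 1.5518
r/H > 0.15, so v = 0.195*Q^(1/3)*H^(1/2)/r^(5/6)
Q^(1/3) = 16.839
H^(1/2) = 3.0294
r^(5/6) = 9.1471
v = 0.195 * 16.839 * 3.0294 / 9.1471 = 1.0875 m/s

1.0875 m/s


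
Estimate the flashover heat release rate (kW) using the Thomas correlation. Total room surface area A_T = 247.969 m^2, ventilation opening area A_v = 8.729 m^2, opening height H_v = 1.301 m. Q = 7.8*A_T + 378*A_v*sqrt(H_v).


7.8*A_T = 1934.2
sqrt(H_v) = 1.1406
378*A_v*sqrt(H_v) = 3763.5
Q = 1934.2 + 3763.5 = 5697.7 kW

5697.7 kW


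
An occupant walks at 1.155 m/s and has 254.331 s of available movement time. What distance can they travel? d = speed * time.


d = 1.155 * 254.331 = 293.75 m

293.75 m


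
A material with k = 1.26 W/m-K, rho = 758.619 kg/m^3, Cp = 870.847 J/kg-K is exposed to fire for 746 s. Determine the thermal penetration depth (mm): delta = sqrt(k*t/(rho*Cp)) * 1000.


alpha = 1.26 / (758.619 * 870.847) = 1.9072e-06 m^2/s
alpha * t = 0.0014228
delta = sqrt(0.0014228) * 1000 = 37.720 mm

37.720 mm


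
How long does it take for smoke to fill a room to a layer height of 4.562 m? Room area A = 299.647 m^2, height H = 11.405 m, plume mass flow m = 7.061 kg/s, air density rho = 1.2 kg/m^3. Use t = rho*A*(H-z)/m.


H - z = 6.843 m
t = 1.2 * 299.647 * 6.843 / 7.061 = 348.47 s

348.47 s


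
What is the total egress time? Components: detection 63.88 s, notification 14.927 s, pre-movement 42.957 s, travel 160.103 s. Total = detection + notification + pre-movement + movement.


Total = 63.88 + 14.927 + 42.957 + 160.103 = 281.867 s

281.867 s


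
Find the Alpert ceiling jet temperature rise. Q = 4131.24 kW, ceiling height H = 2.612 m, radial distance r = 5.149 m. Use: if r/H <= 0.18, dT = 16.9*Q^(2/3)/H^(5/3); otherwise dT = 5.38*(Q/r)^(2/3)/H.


r/H = 5.149 / 2.612 = 1.9713
r/H > 0.18, so dT = 5.38*(Q/r)^(2/3)/H
Q/r = 802.34
(Q/r)^(2/3) = 86.345
dT = 5.38 * 86.345 / 2.612 = 177.85 K

177.85 K


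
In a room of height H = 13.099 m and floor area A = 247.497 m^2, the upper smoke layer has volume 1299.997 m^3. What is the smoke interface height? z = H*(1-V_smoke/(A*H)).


V/(A*H) = 0.40099
1 - 0.40099 = 0.59901
z = 13.099 * 0.59901 = 7.8464 m

7.8464 m


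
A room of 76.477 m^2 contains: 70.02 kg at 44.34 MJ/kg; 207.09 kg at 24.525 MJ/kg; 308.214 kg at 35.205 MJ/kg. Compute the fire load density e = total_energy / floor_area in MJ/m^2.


Total energy = 70.02*44.34 + 207.09*24.525 + 308.214*35.205
= 3104.687 + 5078.882 + 10850.67
= 19034.24 MJ
e = 19034.24 / 76.477 = 248.89 MJ/m^2

248.89 MJ/m^2


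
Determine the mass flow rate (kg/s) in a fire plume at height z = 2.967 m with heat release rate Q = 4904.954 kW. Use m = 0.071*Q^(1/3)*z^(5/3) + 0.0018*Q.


Q^(1/3) = 16.991
z^(5/3) = 6.1263
First term = 0.071 * 16.991 * 6.1263 = 7.3904
Second term = 0.0018 * 4904.954 = 8.8289
m = 16.219 kg/s

16.219 kg/s


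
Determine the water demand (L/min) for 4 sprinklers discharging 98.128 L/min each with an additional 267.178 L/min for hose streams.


Sprinkler demand = 4 * 98.128 = 392.512 L/min
Total = 392.512 + 267.178 = 659.69 L/min

659.69 L/min


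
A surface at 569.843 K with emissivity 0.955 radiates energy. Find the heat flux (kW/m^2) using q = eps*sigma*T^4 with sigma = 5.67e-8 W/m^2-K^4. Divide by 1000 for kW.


T^4 = 1.0544e+11
q = 0.955 * 5.67e-8 * 1.0544e+11 / 1000 = 5.7096 kW/m^2

5.7096 kW/m^2


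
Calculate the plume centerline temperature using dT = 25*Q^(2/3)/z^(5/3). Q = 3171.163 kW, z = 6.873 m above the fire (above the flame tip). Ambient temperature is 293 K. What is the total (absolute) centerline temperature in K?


Q^(2/3) = 215.85
z^(5/3) = 24.845
dT = 25 * 215.85 / 24.845 = 217.19 K
T = 293 + 217.19 = 510.19 K

510.19 K


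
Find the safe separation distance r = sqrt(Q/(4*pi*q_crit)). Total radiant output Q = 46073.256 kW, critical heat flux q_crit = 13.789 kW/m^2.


4*pi*q_crit = 173.28
Q/(4*pi*q_crit) = 265.89
r = sqrt(265.89) = 16.306 m

16.306 m


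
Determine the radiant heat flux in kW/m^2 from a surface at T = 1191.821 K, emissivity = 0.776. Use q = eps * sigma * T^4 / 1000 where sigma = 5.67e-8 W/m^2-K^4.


T^4 = 2.0176e+12
q = 0.776 * 5.67e-8 * 2.0176e+12 / 1000 = 88.775 kW/m^2

88.775 kW/m^2


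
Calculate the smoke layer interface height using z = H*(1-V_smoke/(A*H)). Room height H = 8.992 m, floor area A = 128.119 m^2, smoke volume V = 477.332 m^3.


V/(A*H) = 0.41433
1 - 0.41433 = 0.58567
z = 8.992 * 0.58567 = 5.2663 m

5.2663 m


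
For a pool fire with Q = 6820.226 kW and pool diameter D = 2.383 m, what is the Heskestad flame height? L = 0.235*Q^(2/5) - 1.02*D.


Q^(2/5) = 34.160
0.235 * Q^(2/5) = 8.0276
1.02 * D = 2.4307
L = 5.5970 m

5.5970 m


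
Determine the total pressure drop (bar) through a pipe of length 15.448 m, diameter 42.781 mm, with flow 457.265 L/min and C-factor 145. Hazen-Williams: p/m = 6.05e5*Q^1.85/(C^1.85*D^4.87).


Q^1.85 = 83428
C^1.85 = 9966.2
D^4.87 = 8.7941e+07
p/m = 0.057589 bar/m
p_total = 0.057589 * 15.448 = 0.88964 bar

0.88964 bar


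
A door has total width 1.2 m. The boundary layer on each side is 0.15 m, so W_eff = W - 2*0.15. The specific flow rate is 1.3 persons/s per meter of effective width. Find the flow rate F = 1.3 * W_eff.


W_eff = 1.2 - 0.30 = 0.9 m
F = 1.3 * 0.9 = 1.17 persons/s

1.17 persons/s


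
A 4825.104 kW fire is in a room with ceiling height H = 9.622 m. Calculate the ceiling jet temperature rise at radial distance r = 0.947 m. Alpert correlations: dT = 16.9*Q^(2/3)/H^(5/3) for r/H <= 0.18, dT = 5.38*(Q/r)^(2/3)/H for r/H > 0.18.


r/H = 0.947 / 9.622 = 0.098420
r/H <= 0.18, so dT = 16.9*Q^(2/3)/H^(5/3)
Q^(2/3) = 285.54
H^(5/3) = 43.529
dT = 16.9 * 285.54 / 43.529 = 110.86 K

110.86 K


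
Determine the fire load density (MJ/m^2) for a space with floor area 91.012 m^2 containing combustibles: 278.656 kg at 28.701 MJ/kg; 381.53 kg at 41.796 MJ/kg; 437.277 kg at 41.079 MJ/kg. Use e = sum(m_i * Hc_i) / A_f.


Total energy = 278.656*28.701 + 381.53*41.796 + 437.277*41.079
= 7997.706 + 15946.43 + 17962.90
= 41907.04 MJ
e = 41907.04 / 91.012 = 460.46 MJ/m^2

460.46 MJ/m^2


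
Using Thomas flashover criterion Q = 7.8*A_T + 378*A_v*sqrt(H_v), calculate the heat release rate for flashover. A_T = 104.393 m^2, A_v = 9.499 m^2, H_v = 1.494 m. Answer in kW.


7.8*A_T = 814.27
sqrt(H_v) = 1.2223
378*A_v*sqrt(H_v) = 4388.8
Q = 814.27 + 4388.8 = 5203.1 kW

5203.1 kW


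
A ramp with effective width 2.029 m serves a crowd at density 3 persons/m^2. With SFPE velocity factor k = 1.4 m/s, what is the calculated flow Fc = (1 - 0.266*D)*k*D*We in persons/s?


1 - 0.266*D = 1 - 0.266*3 = 0.202
Fs = 0.202 * 1.4 * 3 = 0.84840 persons/(s*m)
Fc = 0.84840 * 2.029 = 1.7214 persons/s

1.7214 persons/s


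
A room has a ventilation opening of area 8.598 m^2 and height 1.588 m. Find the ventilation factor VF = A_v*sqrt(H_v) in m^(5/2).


sqrt(H_v) = 1.2602
VF = 8.598 * 1.2602 = 10.835 m^(5/2)

10.835 m^(5/2)


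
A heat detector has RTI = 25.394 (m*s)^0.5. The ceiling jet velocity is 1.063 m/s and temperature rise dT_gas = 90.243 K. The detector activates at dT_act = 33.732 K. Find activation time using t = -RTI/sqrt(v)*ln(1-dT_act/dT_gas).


dT_act/dT_gas = 0.37379
ln(1 - 0.37379) = -0.46807
t = -25.394 / sqrt(1.063) * -0.46807 = 11.529 s

11.529 s


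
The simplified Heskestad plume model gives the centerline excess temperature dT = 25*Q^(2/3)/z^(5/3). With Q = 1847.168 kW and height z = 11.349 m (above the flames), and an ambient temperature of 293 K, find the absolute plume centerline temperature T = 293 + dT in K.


Q^(2/3) = 150.55
z^(5/3) = 57.314
dT = 25 * 150.55 / 57.314 = 65.667 K
T = 293 + 65.667 = 358.67 K

358.67 K


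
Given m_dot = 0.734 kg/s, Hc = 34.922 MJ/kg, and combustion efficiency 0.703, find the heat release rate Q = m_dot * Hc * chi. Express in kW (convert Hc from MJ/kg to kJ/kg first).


Hc = 34.922 MJ/kg = 34.922 * 1000 kJ/kg = 34922 kJ/kg
Q = 0.734 kg/s * 34922 kJ/kg * 0.703 = 18020 kW

18020 kW


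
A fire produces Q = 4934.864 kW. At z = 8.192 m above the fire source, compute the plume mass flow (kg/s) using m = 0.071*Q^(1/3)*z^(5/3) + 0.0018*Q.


Q^(1/3) = 17.025
z^(5/3) = 33.290
First term = 0.071 * 17.025 * 33.290 = 40.241
Second term = 0.0018 * 4934.864 = 8.8828
m = 49.124 kg/s

49.124 kg/s


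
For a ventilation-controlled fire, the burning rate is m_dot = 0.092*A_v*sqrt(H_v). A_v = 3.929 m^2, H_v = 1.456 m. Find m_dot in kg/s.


sqrt(H_v) = 1.2066
m_dot = 0.092 * 3.929 * 1.2066 = 0.43616 kg/s

0.43616 kg/s


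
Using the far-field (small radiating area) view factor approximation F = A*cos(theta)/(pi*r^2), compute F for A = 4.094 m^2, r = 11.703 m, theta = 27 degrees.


cos(27 deg) = 0.89101
pi*r^2 = 430.27
F = 4.094 * 0.89101 / 430.27 = 0.0084778

0.0084778


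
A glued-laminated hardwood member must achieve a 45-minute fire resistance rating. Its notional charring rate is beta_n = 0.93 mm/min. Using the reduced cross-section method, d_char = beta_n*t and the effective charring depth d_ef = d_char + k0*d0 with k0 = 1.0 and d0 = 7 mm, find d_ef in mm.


d_char = 0.93 * 45 = 41.85 mm
d_ef = 41.85 + 1.0*7 = 48.85 mm

48.85 mm


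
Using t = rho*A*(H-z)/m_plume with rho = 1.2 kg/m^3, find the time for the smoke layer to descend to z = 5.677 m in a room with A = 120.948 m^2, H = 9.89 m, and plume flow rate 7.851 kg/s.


H - z = 4.213 m
t = 1.2 * 120.948 * 4.213 / 7.851 = 77.884 s

77.884 s


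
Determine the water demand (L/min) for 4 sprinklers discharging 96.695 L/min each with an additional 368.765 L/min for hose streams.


Sprinkler demand = 4 * 96.695 = 386.78 L/min
Total = 386.78 + 368.765 = 755.545 L/min

755.545 L/min


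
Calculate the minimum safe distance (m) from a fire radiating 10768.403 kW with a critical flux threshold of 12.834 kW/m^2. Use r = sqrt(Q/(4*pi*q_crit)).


4*pi*q_crit = 161.28
Q/(4*pi*q_crit) = 66.770
r = sqrt(66.770) = 8.1713 m

8.1713 m


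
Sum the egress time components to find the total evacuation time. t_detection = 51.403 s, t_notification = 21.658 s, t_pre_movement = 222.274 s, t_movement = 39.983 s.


Total = 51.403 + 21.658 + 222.274 + 39.983 = 335.318 s

335.318 s


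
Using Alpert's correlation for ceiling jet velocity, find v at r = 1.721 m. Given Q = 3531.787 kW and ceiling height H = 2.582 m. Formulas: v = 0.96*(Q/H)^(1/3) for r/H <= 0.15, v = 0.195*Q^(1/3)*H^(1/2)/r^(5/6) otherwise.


r/H = 1.721 / 2.582 = 0.66654
r/H > 0.15, so v = 0.195*Q^(1/3)*H^(1/2)/r^(5/6)
Q^(1/3) = 15.229
H^(1/2) = 1.6069
r^(5/6) = 1.5721
v = 0.195 * 15.229 * 1.6069 / 1.5721 = 3.0352 m/s

3.0352 m/s


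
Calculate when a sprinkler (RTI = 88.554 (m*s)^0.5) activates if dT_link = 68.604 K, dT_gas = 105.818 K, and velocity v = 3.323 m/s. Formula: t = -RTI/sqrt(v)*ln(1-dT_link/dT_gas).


dT_link/dT_gas = 0.64832
ln(1 - 0.64832) = -1.0450
t = -88.554 / sqrt(3.323) * -1.0450 = 50.766 s

50.766 s


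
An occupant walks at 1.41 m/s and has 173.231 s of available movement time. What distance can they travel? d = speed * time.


d = 1.41 * 173.231 = 244.26 m

244.26 m


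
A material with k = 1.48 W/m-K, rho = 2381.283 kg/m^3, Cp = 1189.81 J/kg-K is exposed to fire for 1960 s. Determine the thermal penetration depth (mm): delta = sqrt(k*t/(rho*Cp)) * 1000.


alpha = 1.48 / (2381.283 * 1189.81) = 5.2236e-07 m^2/s
alpha * t = 0.0010238
delta = sqrt(0.0010238) * 1000 = 31.997 mm

31.997 mm


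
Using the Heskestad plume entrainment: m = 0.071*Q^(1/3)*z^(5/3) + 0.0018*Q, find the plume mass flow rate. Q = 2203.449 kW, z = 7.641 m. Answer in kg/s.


Q^(1/3) = 13.013
z^(5/3) = 29.643
First term = 0.071 * 13.013 * 29.643 = 27.387
Second term = 0.0018 * 2203.449 = 3.9662
m = 31.353 kg/s

31.353 kg/s


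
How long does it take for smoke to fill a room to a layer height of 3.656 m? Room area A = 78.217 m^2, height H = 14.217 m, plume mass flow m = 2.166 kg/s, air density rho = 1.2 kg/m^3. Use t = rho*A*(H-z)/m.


H - z = 10.561 m
t = 1.2 * 78.217 * 10.561 / 2.166 = 457.65 s

457.65 s


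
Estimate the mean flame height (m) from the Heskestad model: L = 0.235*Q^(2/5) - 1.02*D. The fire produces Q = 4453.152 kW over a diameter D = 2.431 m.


Q^(2/5) = 28.805
0.235 * Q^(2/5) = 6.7692
1.02 * D = 2.4796
L = 4.2895 m

4.2895 m


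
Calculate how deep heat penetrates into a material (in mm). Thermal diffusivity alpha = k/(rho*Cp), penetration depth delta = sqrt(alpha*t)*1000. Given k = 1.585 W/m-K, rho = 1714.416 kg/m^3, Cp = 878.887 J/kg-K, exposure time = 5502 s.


alpha = 1.585 / (1714.416 * 878.887) = 1.0519e-06 m^2/s
alpha * t = 0.0057876
delta = sqrt(0.0057876) * 1000 = 76.076 mm

76.076 mm


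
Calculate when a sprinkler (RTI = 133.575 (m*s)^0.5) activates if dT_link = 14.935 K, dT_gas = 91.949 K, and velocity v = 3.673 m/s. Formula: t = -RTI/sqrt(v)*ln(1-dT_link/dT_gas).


dT_link/dT_gas = 0.16243
ln(1 - 0.16243) = -0.17725
t = -133.575 / sqrt(3.673) * -0.17725 = 12.354 s

12.354 s


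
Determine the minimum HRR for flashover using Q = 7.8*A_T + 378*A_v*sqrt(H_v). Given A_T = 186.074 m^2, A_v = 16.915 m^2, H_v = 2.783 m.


7.8*A_T = 1451.4
sqrt(H_v) = 1.6682
378*A_v*sqrt(H_v) = 10666
Q = 1451.4 + 10666 = 12118 kW

12118 kW


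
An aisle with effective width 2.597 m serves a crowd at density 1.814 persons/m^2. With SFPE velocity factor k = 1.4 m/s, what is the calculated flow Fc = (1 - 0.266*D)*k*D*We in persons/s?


1 - 0.266*D = 1 - 0.266*1.814 = 0.51748
Fs = 0.51748 * 1.4 * 1.814 = 1.3142 persons/(s*m)
Fc = 1.3142 * 2.597 = 3.4129 persons/s

3.4129 persons/s


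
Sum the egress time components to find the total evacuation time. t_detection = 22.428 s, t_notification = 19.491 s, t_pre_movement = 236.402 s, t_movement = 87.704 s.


Total = 22.428 + 19.491 + 236.402 + 87.704 = 366.025 s

366.025 s


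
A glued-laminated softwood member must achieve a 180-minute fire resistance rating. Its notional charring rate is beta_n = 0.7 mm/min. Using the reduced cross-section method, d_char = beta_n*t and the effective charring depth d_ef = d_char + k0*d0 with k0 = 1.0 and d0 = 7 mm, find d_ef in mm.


d_char = 0.7 * 180 = 126 mm
d_ef = 126 + 1.0*7 = 133 mm

133 mm


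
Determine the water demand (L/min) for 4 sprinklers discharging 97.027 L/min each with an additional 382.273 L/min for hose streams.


Sprinkler demand = 4 * 97.027 = 388.108 L/min
Total = 388.108 + 382.273 = 770.381 L/min

770.381 L/min
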